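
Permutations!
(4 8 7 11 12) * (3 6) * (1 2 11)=(1 2 11 12 4 8 7)(3 6)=[0, 2, 11, 6, 8, 5, 3, 1, 7, 9, 10, 12, 4]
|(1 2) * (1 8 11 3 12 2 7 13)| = |(1 7 13)(2 8 11 3 12)| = 15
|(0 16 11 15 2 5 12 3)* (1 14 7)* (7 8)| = 8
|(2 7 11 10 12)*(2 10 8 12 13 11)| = 10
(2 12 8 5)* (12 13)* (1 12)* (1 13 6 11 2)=(13)(1 12 8 5)(2 6 11)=[0, 12, 6, 3, 4, 1, 11, 7, 5, 9, 10, 2, 8, 13]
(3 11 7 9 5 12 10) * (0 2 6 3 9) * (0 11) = (0 2 6 3)(5 12 10 9)(7 11) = [2, 1, 6, 0, 4, 12, 3, 11, 8, 5, 9, 7, 10]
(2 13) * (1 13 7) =(1 13 2 7) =[0, 13, 7, 3, 4, 5, 6, 1, 8, 9, 10, 11, 12, 2]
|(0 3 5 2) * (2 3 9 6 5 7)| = |(0 9 6 5 3 7 2)| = 7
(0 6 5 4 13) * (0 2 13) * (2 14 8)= (0 6 5 4)(2 13 14 8)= [6, 1, 13, 3, 0, 4, 5, 7, 2, 9, 10, 11, 12, 14, 8]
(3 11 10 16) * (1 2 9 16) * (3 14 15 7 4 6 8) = (1 2 9 16 14 15 7 4 6 8 3 11 10) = [0, 2, 9, 11, 6, 5, 8, 4, 3, 16, 1, 10, 12, 13, 15, 7, 14]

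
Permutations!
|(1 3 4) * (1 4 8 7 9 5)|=6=|(1 3 8 7 9 5)|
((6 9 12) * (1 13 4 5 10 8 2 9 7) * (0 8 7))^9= (0 9)(1 5)(2 6)(4 7)(8 12)(10 13)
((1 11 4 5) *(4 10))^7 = ((1 11 10 4 5))^7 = (1 10 5 11 4)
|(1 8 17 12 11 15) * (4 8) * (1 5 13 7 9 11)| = |(1 4 8 17 12)(5 13 7 9 11 15)| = 30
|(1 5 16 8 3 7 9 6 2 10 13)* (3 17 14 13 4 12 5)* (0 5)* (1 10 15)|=|(0 5 16 8 17 14 13 10 4 12)(1 3 7 9 6 2 15)|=70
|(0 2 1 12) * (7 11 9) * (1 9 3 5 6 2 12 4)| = |(0 12)(1 4)(2 9 7 11 3 5 6)| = 14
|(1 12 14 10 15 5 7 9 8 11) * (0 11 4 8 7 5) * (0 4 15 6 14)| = 12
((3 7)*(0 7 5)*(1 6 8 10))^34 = ((0 7 3 5)(1 6 8 10))^34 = (0 3)(1 8)(5 7)(6 10)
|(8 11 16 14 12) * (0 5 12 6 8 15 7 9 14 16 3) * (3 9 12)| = 15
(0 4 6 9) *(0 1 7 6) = (0 4)(1 7 6 9) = [4, 7, 2, 3, 0, 5, 9, 6, 8, 1]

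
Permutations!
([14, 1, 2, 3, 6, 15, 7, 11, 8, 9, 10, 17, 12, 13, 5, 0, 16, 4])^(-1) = (0 15 5 14)(4 17 11 7 6)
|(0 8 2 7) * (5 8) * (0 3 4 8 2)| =|(0 5 2 7 3 4 8)| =7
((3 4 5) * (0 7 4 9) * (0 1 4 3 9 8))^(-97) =(0 8 3 7)(1 9 5 4)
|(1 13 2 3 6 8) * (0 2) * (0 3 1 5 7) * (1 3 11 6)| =10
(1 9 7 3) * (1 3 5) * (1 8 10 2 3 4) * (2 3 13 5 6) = (1 9 7 6 2 13 5 8 10 3 4) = [0, 9, 13, 4, 1, 8, 2, 6, 10, 7, 3, 11, 12, 5]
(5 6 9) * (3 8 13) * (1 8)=[0, 8, 2, 1, 4, 6, 9, 7, 13, 5, 10, 11, 12, 3]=(1 8 13 3)(5 6 9)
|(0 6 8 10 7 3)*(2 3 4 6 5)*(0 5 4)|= |(0 4 6 8 10 7)(2 3 5)|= 6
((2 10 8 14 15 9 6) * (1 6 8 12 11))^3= ((1 6 2 10 12 11)(8 14 15 9))^3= (1 10)(2 11)(6 12)(8 9 15 14)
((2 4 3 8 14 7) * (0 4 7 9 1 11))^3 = (0 8 1 4 14 11 3 9)(2 7)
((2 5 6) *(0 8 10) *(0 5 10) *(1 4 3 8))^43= (0 3 1 8 4)(2 6 5 10)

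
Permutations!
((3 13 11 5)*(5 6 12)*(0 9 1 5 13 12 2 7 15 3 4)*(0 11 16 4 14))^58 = ((0 9 1 5 14)(2 7 15 3 12 13 16 4 11 6))^58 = (0 5 9 14 1)(2 11 16 12 15)(3 7 6 4 13)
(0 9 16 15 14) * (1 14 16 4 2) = (0 9 4 2 1 14)(15 16) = [9, 14, 1, 3, 2, 5, 6, 7, 8, 4, 10, 11, 12, 13, 0, 16, 15]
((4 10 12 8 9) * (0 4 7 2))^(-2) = (0 7 8 10)(2 9 12 4)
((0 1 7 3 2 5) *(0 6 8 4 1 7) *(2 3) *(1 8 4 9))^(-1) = (0 1 9 8 4 6 5 2 7)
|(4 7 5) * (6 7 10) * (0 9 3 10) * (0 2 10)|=|(0 9 3)(2 10 6 7 5 4)|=6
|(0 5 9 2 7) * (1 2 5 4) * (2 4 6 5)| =6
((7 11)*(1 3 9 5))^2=((1 3 9 5)(7 11))^2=(11)(1 9)(3 5)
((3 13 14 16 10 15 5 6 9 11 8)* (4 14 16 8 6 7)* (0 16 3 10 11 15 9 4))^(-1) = ((0 16 11 6 4 14 8 10 9 15 5 7)(3 13))^(-1) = (0 7 5 15 9 10 8 14 4 6 11 16)(3 13)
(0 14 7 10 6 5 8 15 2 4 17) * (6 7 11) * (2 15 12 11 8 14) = [2, 1, 4, 3, 17, 14, 5, 10, 12, 9, 7, 6, 11, 13, 8, 15, 16, 0] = (0 2 4 17)(5 14 8 12 11 6)(7 10)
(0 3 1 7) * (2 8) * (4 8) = (0 3 1 7)(2 4 8) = [3, 7, 4, 1, 8, 5, 6, 0, 2]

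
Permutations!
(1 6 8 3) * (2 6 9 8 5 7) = (1 9 8 3)(2 6 5 7) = [0, 9, 6, 1, 4, 7, 5, 2, 3, 8]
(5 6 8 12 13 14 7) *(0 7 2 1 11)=(0 7 5 6 8 12 13 14 2 1 11)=[7, 11, 1, 3, 4, 6, 8, 5, 12, 9, 10, 0, 13, 14, 2]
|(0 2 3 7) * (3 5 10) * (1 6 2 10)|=4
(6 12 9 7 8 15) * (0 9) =(0 9 7 8 15 6 12) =[9, 1, 2, 3, 4, 5, 12, 8, 15, 7, 10, 11, 0, 13, 14, 6]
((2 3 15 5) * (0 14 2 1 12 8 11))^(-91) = ((0 14 2 3 15 5 1 12 8 11))^(-91) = (0 11 8 12 1 5 15 3 2 14)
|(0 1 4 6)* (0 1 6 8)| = |(0 6 1 4 8)| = 5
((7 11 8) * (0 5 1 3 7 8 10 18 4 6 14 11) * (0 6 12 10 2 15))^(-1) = (0 15 2 11 14 6 7 3 1 5)(4 18 10 12)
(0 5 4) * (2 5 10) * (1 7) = [10, 7, 5, 3, 0, 4, 6, 1, 8, 9, 2] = (0 10 2 5 4)(1 7)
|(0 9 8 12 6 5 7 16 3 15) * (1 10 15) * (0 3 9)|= 28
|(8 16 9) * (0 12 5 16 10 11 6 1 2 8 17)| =6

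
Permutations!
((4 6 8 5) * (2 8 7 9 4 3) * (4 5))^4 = (2 7)(3 6)(4 5)(8 9)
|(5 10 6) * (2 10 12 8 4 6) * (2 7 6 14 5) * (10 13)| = |(2 13 10 7 6)(4 14 5 12 8)| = 5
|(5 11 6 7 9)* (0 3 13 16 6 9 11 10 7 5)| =10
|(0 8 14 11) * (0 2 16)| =6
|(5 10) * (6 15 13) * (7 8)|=6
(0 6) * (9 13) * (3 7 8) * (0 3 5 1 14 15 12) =(0 6 3 7 8 5 1 14 15 12)(9 13) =[6, 14, 2, 7, 4, 1, 3, 8, 5, 13, 10, 11, 0, 9, 15, 12]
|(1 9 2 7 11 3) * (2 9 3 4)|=4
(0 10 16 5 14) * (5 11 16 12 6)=[10, 1, 2, 3, 4, 14, 5, 7, 8, 9, 12, 16, 6, 13, 0, 15, 11]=(0 10 12 6 5 14)(11 16)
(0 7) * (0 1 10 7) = [0, 10, 2, 3, 4, 5, 6, 1, 8, 9, 7] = (1 10 7)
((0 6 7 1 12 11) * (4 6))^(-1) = (0 11 12 1 7 6 4)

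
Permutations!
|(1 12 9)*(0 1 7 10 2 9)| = 12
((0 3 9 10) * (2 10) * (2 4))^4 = (0 2 9)(3 10 4)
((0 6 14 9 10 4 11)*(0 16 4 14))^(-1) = ((0 6)(4 11 16)(9 10 14))^(-1) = (0 6)(4 16 11)(9 14 10)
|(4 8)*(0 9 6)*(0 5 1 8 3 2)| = 9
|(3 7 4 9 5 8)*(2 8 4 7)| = 3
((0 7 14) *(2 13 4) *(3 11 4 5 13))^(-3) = (14)(2 3 11 4)(5 13)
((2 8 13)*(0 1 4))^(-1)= ((0 1 4)(2 8 13))^(-1)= (0 4 1)(2 13 8)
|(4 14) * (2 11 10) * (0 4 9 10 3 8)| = 9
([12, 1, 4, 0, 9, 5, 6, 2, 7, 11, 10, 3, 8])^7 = (0 11 4 7 12 3 9 2 8)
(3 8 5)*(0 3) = [3, 1, 2, 8, 4, 0, 6, 7, 5] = (0 3 8 5)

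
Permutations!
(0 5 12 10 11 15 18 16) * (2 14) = [5, 1, 14, 3, 4, 12, 6, 7, 8, 9, 11, 15, 10, 13, 2, 18, 0, 17, 16] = (0 5 12 10 11 15 18 16)(2 14)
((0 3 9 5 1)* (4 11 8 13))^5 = (4 11 8 13)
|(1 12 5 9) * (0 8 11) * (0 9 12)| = |(0 8 11 9 1)(5 12)| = 10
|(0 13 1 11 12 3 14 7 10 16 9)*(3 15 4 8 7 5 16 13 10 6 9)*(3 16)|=|(16)(0 10 13 1 11 12 15 4 8 7 6 9)(3 14 5)|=12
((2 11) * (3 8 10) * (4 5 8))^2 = ((2 11)(3 4 5 8 10))^2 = (11)(3 5 10 4 8)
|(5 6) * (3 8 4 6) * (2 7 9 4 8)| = 7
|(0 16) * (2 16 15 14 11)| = 6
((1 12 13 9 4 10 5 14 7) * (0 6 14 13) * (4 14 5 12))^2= (0 5 9 7 4 12 6 13 14 1 10)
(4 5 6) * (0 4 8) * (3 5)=(0 4 3 5 6 8)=[4, 1, 2, 5, 3, 6, 8, 7, 0]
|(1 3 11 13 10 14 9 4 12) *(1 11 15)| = 21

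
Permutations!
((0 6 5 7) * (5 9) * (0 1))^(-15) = (0 5)(1 9)(6 7)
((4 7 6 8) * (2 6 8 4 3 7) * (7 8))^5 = (2 4 6)(3 8)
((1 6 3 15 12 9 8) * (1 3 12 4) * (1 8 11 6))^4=(15)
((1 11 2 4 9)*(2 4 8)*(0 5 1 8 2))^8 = ((0 5 1 11 4 9 8))^8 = (0 5 1 11 4 9 8)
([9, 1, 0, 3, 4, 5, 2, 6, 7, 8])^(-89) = (0 9 8 7 6 2)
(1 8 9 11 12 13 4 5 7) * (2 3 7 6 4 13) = [0, 8, 3, 7, 5, 6, 4, 1, 9, 11, 10, 12, 2, 13] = (13)(1 8 9 11 12 2 3 7)(4 5 6)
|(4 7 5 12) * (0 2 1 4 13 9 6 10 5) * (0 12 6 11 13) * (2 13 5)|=|(0 13 9 11 5 6 10 2 1 4 7 12)|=12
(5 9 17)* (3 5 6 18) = (3 5 9 17 6 18) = [0, 1, 2, 5, 4, 9, 18, 7, 8, 17, 10, 11, 12, 13, 14, 15, 16, 6, 3]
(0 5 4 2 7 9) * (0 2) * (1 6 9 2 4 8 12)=(0 5 8 12 1 6 9 4)(2 7)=[5, 6, 7, 3, 0, 8, 9, 2, 12, 4, 10, 11, 1]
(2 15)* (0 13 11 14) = (0 13 11 14)(2 15) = [13, 1, 15, 3, 4, 5, 6, 7, 8, 9, 10, 14, 12, 11, 0, 2]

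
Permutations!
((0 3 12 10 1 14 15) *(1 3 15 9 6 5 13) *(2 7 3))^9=(0 15)(1 6)(2 10 12 3 7)(5 14)(9 13)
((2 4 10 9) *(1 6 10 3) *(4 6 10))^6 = (1 3 4 6 2 9 10)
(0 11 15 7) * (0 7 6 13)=(0 11 15 6 13)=[11, 1, 2, 3, 4, 5, 13, 7, 8, 9, 10, 15, 12, 0, 14, 6]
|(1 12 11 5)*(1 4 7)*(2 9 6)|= 6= |(1 12 11 5 4 7)(2 9 6)|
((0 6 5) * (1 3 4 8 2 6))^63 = (0 5 6 2 8 4 3 1)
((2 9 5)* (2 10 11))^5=(11)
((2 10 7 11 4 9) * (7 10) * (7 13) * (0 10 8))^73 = ((0 10 8)(2 13 7 11 4 9))^73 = (0 10 8)(2 13 7 11 4 9)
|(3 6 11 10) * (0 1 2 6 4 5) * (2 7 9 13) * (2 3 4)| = 12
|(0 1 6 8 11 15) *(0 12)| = 7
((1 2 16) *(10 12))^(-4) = (1 16 2)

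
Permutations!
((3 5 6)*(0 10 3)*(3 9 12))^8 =((0 10 9 12 3 5 6))^8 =(0 10 9 12 3 5 6)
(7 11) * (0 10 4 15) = [10, 1, 2, 3, 15, 5, 6, 11, 8, 9, 4, 7, 12, 13, 14, 0] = (0 10 4 15)(7 11)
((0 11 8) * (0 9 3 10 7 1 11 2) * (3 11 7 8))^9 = (0 2)(1 7)(3 11 9 8 10)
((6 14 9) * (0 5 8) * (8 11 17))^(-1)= ((0 5 11 17 8)(6 14 9))^(-1)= (0 8 17 11 5)(6 9 14)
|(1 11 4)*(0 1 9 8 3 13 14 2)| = 10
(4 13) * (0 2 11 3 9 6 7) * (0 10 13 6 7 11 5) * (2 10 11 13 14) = (0 10 14 2 5)(3 9 7 11)(4 6 13) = [10, 1, 5, 9, 6, 0, 13, 11, 8, 7, 14, 3, 12, 4, 2]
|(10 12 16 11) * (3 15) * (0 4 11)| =|(0 4 11 10 12 16)(3 15)| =6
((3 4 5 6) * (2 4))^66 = ((2 4 5 6 3))^66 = (2 4 5 6 3)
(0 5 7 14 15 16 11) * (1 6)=(0 5 7 14 15 16 11)(1 6)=[5, 6, 2, 3, 4, 7, 1, 14, 8, 9, 10, 0, 12, 13, 15, 16, 11]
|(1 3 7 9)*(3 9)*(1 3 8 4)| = 6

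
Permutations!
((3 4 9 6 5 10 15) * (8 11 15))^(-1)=(3 15 11 8 10 5 6 9 4)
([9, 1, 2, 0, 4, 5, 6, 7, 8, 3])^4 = (0 9 3)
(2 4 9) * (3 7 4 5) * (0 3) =(0 3 7 4 9 2 5) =[3, 1, 5, 7, 9, 0, 6, 4, 8, 2]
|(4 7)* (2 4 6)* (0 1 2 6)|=|(0 1 2 4 7)|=5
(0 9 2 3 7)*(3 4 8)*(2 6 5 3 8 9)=(0 2 4 9 6 5 3 7)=[2, 1, 4, 7, 9, 3, 5, 0, 8, 6]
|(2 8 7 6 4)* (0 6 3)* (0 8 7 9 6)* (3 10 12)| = |(2 7 10 12 3 8 9 6 4)| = 9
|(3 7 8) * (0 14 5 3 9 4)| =8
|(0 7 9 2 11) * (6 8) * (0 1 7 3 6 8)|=15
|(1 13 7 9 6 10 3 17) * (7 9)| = 7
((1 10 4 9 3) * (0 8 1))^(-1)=((0 8 1 10 4 9 3))^(-1)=(0 3 9 4 10 1 8)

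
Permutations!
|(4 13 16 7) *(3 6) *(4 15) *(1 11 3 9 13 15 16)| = 6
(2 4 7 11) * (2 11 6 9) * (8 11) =(2 4 7 6 9)(8 11) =[0, 1, 4, 3, 7, 5, 9, 6, 11, 2, 10, 8]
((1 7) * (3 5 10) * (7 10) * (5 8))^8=((1 10 3 8 5 7))^8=(1 3 5)(7 10 8)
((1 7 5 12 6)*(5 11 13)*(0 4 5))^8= ((0 4 5 12 6 1 7 11 13))^8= (0 13 11 7 1 6 12 5 4)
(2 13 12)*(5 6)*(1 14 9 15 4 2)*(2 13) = [0, 14, 2, 3, 13, 6, 5, 7, 8, 15, 10, 11, 1, 12, 9, 4] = (1 14 9 15 4 13 12)(5 6)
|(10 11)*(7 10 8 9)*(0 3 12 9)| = 8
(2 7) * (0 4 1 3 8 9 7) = (0 4 1 3 8 9 7 2) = [4, 3, 0, 8, 1, 5, 6, 2, 9, 7]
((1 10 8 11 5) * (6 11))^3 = ((1 10 8 6 11 5))^3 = (1 6)(5 8)(10 11)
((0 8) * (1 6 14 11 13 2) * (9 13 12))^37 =(0 8)(1 9 14 2 12 6 13 11)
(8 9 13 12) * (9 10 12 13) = (13)(8 10 12) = [0, 1, 2, 3, 4, 5, 6, 7, 10, 9, 12, 11, 8, 13]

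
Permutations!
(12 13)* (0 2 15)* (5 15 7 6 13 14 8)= [2, 1, 7, 3, 4, 15, 13, 6, 5, 9, 10, 11, 14, 12, 8, 0]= (0 2 7 6 13 12 14 8 5 15)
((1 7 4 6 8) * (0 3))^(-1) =(0 3)(1 8 6 4 7)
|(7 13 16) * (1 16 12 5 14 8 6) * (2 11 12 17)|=|(1 16 7 13 17 2 11 12 5 14 8 6)|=12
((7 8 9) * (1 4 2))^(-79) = ((1 4 2)(7 8 9))^(-79) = (1 2 4)(7 9 8)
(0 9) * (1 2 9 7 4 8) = [7, 2, 9, 3, 8, 5, 6, 4, 1, 0] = (0 7 4 8 1 2 9)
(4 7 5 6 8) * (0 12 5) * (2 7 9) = [12, 1, 7, 3, 9, 6, 8, 0, 4, 2, 10, 11, 5] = (0 12 5 6 8 4 9 2 7)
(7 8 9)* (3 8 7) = (3 8 9) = [0, 1, 2, 8, 4, 5, 6, 7, 9, 3]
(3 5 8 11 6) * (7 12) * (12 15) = (3 5 8 11 6)(7 15 12) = [0, 1, 2, 5, 4, 8, 3, 15, 11, 9, 10, 6, 7, 13, 14, 12]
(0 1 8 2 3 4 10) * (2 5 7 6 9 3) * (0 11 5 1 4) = [4, 8, 2, 0, 10, 7, 9, 6, 1, 3, 11, 5] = (0 4 10 11 5 7 6 9 3)(1 8)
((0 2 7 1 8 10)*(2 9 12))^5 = (0 1 12 10 7 9 8 2)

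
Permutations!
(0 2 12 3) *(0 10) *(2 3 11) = (0 3 10)(2 12 11) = [3, 1, 12, 10, 4, 5, 6, 7, 8, 9, 0, 2, 11]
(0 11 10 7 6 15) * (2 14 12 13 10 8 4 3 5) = [11, 1, 14, 5, 3, 2, 15, 6, 4, 9, 7, 8, 13, 10, 12, 0] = (0 11 8 4 3 5 2 14 12 13 10 7 6 15)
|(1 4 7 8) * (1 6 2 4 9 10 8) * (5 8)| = 9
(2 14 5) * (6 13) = (2 14 5)(6 13) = [0, 1, 14, 3, 4, 2, 13, 7, 8, 9, 10, 11, 12, 6, 5]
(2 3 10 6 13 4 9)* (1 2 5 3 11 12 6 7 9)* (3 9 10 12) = [0, 2, 11, 12, 1, 9, 13, 10, 8, 5, 7, 3, 6, 4] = (1 2 11 3 12 6 13 4)(5 9)(7 10)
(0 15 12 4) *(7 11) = [15, 1, 2, 3, 0, 5, 6, 11, 8, 9, 10, 7, 4, 13, 14, 12] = (0 15 12 4)(7 11)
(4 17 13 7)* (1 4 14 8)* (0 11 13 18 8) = [11, 4, 2, 3, 17, 5, 6, 14, 1, 9, 10, 13, 12, 7, 0, 15, 16, 18, 8] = (0 11 13 7 14)(1 4 17 18 8)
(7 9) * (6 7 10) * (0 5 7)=(0 5 7 9 10 6)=[5, 1, 2, 3, 4, 7, 0, 9, 8, 10, 6]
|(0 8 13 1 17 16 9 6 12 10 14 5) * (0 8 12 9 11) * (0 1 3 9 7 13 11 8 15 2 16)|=60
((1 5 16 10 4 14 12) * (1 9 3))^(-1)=((1 5 16 10 4 14 12 9 3))^(-1)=(1 3 9 12 14 4 10 16 5)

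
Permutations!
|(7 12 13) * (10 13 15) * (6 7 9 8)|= |(6 7 12 15 10 13 9 8)|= 8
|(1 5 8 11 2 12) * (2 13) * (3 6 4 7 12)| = |(1 5 8 11 13 2 3 6 4 7 12)| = 11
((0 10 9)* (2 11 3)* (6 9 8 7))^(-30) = (11)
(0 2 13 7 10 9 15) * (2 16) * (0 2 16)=(16)(2 13 7 10 9 15)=[0, 1, 13, 3, 4, 5, 6, 10, 8, 15, 9, 11, 12, 7, 14, 2, 16]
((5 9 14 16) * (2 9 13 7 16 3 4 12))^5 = (2 12 4 3 14 9)(5 13 7 16) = ((2 9 14 3 4 12)(5 13 7 16))^5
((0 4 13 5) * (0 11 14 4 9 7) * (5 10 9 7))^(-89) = ((0 7)(4 13 10 9 5 11 14))^(-89) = (0 7)(4 10 5 14 13 9 11)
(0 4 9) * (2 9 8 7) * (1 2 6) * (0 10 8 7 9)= (0 4 7 6 1 2)(8 9 10)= [4, 2, 0, 3, 7, 5, 1, 6, 9, 10, 8]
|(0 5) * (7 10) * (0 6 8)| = 4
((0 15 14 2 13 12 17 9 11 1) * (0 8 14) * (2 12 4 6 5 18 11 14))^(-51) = ((0 15)(1 8 2 13 4 6 5 18 11)(9 14 12 17))^(-51) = (0 15)(1 13 5)(2 6 11)(4 18 8)(9 14 12 17)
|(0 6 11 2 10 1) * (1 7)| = |(0 6 11 2 10 7 1)| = 7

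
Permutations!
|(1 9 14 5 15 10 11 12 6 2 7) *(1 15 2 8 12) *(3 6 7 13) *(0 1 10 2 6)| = |(0 1 9 14 5 6 8 12 7 15 2 13 3)(10 11)| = 26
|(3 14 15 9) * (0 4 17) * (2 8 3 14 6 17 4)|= |(0 2 8 3 6 17)(9 14 15)|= 6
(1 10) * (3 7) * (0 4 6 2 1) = (0 4 6 2 1 10)(3 7) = [4, 10, 1, 7, 6, 5, 2, 3, 8, 9, 0]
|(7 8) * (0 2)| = |(0 2)(7 8)| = 2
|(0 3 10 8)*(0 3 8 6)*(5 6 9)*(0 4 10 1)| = |(0 8 3 1)(4 10 9 5 6)| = 20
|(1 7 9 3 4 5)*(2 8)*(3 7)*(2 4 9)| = |(1 3 9 7 2 8 4 5)| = 8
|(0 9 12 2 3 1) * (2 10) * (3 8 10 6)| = |(0 9 12 6 3 1)(2 8 10)| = 6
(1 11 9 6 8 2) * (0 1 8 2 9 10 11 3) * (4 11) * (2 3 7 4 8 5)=[1, 7, 5, 0, 11, 2, 3, 4, 9, 6, 8, 10]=(0 1 7 4 11 10 8 9 6 3)(2 5)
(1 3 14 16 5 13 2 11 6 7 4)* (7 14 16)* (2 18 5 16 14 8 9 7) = (1 3 14 2 11 6 8 9 7 4)(5 13 18) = [0, 3, 11, 14, 1, 13, 8, 4, 9, 7, 10, 6, 12, 18, 2, 15, 16, 17, 5]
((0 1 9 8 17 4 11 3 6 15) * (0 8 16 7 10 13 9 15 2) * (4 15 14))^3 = (17)(0 4 6 1 11 2 14 3)(7 9 10 16 13)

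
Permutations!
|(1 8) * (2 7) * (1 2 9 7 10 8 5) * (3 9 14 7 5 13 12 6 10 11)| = 22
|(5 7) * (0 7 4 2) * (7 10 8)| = |(0 10 8 7 5 4 2)| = 7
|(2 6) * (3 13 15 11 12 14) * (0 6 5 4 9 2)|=12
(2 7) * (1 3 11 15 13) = (1 3 11 15 13)(2 7) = [0, 3, 7, 11, 4, 5, 6, 2, 8, 9, 10, 15, 12, 1, 14, 13]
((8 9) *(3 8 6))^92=((3 8 9 6))^92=(9)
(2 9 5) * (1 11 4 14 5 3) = (1 11 4 14 5 2 9 3) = [0, 11, 9, 1, 14, 2, 6, 7, 8, 3, 10, 4, 12, 13, 5]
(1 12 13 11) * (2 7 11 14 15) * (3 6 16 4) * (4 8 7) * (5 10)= (1 12 13 14 15 2 4 3 6 16 8 7 11)(5 10)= [0, 12, 4, 6, 3, 10, 16, 11, 7, 9, 5, 1, 13, 14, 15, 2, 8]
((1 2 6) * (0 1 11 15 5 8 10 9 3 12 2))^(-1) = (0 1)(2 12 3 9 10 8 5 15 11 6)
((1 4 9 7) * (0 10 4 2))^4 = (0 7 10 1 4 2 9)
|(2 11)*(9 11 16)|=|(2 16 9 11)|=4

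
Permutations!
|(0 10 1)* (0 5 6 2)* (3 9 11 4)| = 12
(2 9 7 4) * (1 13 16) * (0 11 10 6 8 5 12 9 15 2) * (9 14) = (0 11 10 6 8 5 12 14 9 7 4)(1 13 16)(2 15) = [11, 13, 15, 3, 0, 12, 8, 4, 5, 7, 6, 10, 14, 16, 9, 2, 1]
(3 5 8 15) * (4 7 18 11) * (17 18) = (3 5 8 15)(4 7 17 18 11) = [0, 1, 2, 5, 7, 8, 6, 17, 15, 9, 10, 4, 12, 13, 14, 3, 16, 18, 11]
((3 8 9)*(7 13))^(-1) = (3 9 8)(7 13)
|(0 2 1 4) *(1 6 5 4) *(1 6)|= 6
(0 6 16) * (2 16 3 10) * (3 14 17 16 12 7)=(0 6 14 17 16)(2 12 7 3 10)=[6, 1, 12, 10, 4, 5, 14, 3, 8, 9, 2, 11, 7, 13, 17, 15, 0, 16]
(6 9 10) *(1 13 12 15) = (1 13 12 15)(6 9 10) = [0, 13, 2, 3, 4, 5, 9, 7, 8, 10, 6, 11, 15, 12, 14, 1]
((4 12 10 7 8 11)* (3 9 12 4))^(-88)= (3 10 11 12 8 9 7)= ((3 9 12 10 7 8 11))^(-88)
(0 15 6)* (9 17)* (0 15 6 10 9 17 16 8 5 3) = [6, 1, 2, 0, 4, 3, 15, 7, 5, 16, 9, 11, 12, 13, 14, 10, 8, 17] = (17)(0 6 15 10 9 16 8 5 3)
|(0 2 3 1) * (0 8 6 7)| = 7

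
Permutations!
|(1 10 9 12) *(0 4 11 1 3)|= |(0 4 11 1 10 9 12 3)|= 8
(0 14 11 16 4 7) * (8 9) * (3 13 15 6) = (0 14 11 16 4 7)(3 13 15 6)(8 9) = [14, 1, 2, 13, 7, 5, 3, 0, 9, 8, 10, 16, 12, 15, 11, 6, 4]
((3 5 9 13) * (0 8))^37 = (0 8)(3 5 9 13)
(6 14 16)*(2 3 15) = (2 3 15)(6 14 16) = [0, 1, 3, 15, 4, 5, 14, 7, 8, 9, 10, 11, 12, 13, 16, 2, 6]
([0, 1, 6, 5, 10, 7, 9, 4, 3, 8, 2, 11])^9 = [0, 1, 2, 3, 4, 5, 6, 7, 8, 9, 10, 11]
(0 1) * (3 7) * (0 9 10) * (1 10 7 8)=(0 10)(1 9 7 3 8)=[10, 9, 2, 8, 4, 5, 6, 3, 1, 7, 0]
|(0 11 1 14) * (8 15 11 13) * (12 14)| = |(0 13 8 15 11 1 12 14)| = 8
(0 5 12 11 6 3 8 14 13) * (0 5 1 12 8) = [1, 12, 2, 0, 4, 8, 3, 7, 14, 9, 10, 6, 11, 5, 13] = (0 1 12 11 6 3)(5 8 14 13)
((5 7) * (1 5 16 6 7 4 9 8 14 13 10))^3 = ((1 5 4 9 8 14 13 10)(6 7 16))^3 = (16)(1 9 13 5 8 10 4 14)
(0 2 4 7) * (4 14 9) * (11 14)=(0 2 11 14 9 4 7)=[2, 1, 11, 3, 7, 5, 6, 0, 8, 4, 10, 14, 12, 13, 9]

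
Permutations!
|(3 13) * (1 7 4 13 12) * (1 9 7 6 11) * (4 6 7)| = 20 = |(1 7 6 11)(3 12 9 4 13)|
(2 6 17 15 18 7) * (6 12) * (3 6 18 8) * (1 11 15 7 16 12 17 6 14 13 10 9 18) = (1 11 15 8 3 14 13 10 9 18 16 12)(2 17 7) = [0, 11, 17, 14, 4, 5, 6, 2, 3, 18, 9, 15, 1, 10, 13, 8, 12, 7, 16]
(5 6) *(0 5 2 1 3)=[5, 3, 1, 0, 4, 6, 2]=(0 5 6 2 1 3)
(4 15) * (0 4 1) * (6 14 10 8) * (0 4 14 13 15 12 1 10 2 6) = (0 14 2 6 13 15 10 8)(1 4 12) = [14, 4, 6, 3, 12, 5, 13, 7, 0, 9, 8, 11, 1, 15, 2, 10]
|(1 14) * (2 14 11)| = |(1 11 2 14)| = 4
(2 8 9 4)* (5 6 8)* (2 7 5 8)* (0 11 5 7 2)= (0 11 5 6)(2 8 9 4)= [11, 1, 8, 3, 2, 6, 0, 7, 9, 4, 10, 5]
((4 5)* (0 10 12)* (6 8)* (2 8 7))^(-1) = (0 12 10)(2 7 6 8)(4 5)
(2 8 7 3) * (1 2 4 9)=(1 2 8 7 3 4 9)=[0, 2, 8, 4, 9, 5, 6, 3, 7, 1]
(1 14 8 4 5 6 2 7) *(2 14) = (1 2 7)(4 5 6 14 8) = [0, 2, 7, 3, 5, 6, 14, 1, 4, 9, 10, 11, 12, 13, 8]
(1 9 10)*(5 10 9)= (1 5 10)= [0, 5, 2, 3, 4, 10, 6, 7, 8, 9, 1]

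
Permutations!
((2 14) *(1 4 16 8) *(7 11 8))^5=(1 8 11 7 16 4)(2 14)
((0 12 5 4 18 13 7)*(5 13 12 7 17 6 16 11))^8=((0 7)(4 18 12 13 17 6 16 11 5))^8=(4 5 11 16 6 17 13 12 18)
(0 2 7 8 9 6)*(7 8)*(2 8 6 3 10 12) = (0 8 9 3 10 12 2 6) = [8, 1, 6, 10, 4, 5, 0, 7, 9, 3, 12, 11, 2]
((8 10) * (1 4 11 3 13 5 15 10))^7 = ((1 4 11 3 13 5 15 10 8))^7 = (1 10 5 3 4 8 15 13 11)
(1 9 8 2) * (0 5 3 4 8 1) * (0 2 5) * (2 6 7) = [0, 9, 6, 4, 8, 3, 7, 2, 5, 1] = (1 9)(2 6 7)(3 4 8 5)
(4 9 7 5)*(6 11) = (4 9 7 5)(6 11) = [0, 1, 2, 3, 9, 4, 11, 5, 8, 7, 10, 6]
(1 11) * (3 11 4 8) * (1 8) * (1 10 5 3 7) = (1 4 10 5 3 11 8 7) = [0, 4, 2, 11, 10, 3, 6, 1, 7, 9, 5, 8]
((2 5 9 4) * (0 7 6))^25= ((0 7 6)(2 5 9 4))^25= (0 7 6)(2 5 9 4)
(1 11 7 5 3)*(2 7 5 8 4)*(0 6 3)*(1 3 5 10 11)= (0 6 5)(2 7 8 4)(10 11)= [6, 1, 7, 3, 2, 0, 5, 8, 4, 9, 11, 10]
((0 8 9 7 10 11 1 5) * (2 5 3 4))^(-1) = ((0 8 9 7 10 11 1 3 4 2 5))^(-1) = (0 5 2 4 3 1 11 10 7 9 8)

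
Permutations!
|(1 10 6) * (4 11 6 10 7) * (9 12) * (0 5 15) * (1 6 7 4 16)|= 30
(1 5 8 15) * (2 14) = (1 5 8 15)(2 14) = [0, 5, 14, 3, 4, 8, 6, 7, 15, 9, 10, 11, 12, 13, 2, 1]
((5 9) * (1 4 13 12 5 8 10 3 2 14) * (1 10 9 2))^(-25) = (1 13 5 14 3 4 12 2 10)(8 9)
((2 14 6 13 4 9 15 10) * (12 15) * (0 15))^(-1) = ((0 15 10 2 14 6 13 4 9 12))^(-1) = (0 12 9 4 13 6 14 2 10 15)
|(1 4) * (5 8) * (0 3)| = |(0 3)(1 4)(5 8)| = 2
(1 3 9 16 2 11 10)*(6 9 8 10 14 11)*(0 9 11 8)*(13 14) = (0 9 16 2 6 11 13 14 8 10 1 3) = [9, 3, 6, 0, 4, 5, 11, 7, 10, 16, 1, 13, 12, 14, 8, 15, 2]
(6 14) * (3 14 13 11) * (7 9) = (3 14 6 13 11)(7 9) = [0, 1, 2, 14, 4, 5, 13, 9, 8, 7, 10, 3, 12, 11, 6]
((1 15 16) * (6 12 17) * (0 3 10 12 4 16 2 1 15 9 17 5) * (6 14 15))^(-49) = (0 3 10 12 5)(1 2 15 14 17 9)(4 6 16)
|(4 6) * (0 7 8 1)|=|(0 7 8 1)(4 6)|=4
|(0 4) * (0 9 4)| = 2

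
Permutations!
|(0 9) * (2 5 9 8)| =|(0 8 2 5 9)| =5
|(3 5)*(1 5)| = |(1 5 3)| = 3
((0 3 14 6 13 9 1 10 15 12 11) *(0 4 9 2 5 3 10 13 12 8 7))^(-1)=(0 7 8 15 10)(1 9 4 11 12 6 14 3 5 2 13)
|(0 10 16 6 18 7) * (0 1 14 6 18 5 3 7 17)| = 30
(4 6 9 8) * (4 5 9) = (4 6)(5 9 8) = [0, 1, 2, 3, 6, 9, 4, 7, 5, 8]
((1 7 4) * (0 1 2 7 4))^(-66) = (0 7 2 4 1)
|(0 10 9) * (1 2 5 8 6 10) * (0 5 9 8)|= |(0 1 2 9 5)(6 10 8)|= 15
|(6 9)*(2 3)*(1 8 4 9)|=|(1 8 4 9 6)(2 3)|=10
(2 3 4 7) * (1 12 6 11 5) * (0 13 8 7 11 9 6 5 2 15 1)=[13, 12, 3, 4, 11, 0, 9, 15, 7, 6, 10, 2, 5, 8, 14, 1]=(0 13 8 7 15 1 12 5)(2 3 4 11)(6 9)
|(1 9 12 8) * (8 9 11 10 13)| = 10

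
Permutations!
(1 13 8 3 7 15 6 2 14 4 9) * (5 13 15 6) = (1 15 5 13 8 3 7 6 2 14 4 9) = [0, 15, 14, 7, 9, 13, 2, 6, 3, 1, 10, 11, 12, 8, 4, 5]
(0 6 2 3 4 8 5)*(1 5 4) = (0 6 2 3 1 5)(4 8) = [6, 5, 3, 1, 8, 0, 2, 7, 4]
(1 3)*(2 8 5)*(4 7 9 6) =(1 3)(2 8 5)(4 7 9 6) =[0, 3, 8, 1, 7, 2, 4, 9, 5, 6]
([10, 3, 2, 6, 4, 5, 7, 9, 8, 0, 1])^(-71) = (0 9 7 6 3 1 10)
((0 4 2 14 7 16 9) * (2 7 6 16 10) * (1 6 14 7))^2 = ((0 4 1 6 16 9)(2 7 10))^2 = (0 1 16)(2 10 7)(4 6 9)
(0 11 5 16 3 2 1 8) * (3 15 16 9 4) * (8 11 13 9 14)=[13, 11, 1, 2, 3, 14, 6, 7, 0, 4, 10, 5, 12, 9, 8, 16, 15]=(0 13 9 4 3 2 1 11 5 14 8)(15 16)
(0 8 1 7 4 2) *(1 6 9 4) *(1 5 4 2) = (0 8 6 9 2)(1 7 5 4) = [8, 7, 0, 3, 1, 4, 9, 5, 6, 2]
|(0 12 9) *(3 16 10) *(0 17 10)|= 7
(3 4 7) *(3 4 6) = (3 6)(4 7) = [0, 1, 2, 6, 7, 5, 3, 4]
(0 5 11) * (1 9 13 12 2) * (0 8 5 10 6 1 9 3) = (0 10 6 1 3)(2 9 13 12)(5 11 8) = [10, 3, 9, 0, 4, 11, 1, 7, 5, 13, 6, 8, 2, 12]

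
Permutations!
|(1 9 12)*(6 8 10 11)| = |(1 9 12)(6 8 10 11)| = 12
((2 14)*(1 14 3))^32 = (14)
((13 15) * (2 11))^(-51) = ((2 11)(13 15))^(-51) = (2 11)(13 15)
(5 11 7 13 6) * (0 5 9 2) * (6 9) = (0 5 11 7 13 9 2) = [5, 1, 0, 3, 4, 11, 6, 13, 8, 2, 10, 7, 12, 9]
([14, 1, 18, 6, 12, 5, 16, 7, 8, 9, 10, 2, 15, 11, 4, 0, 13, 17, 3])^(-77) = (18)(0 12 14 15 4)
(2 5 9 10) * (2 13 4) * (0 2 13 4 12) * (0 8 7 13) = (0 2 5 9 10 4)(7 13 12 8) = [2, 1, 5, 3, 0, 9, 6, 13, 7, 10, 4, 11, 8, 12]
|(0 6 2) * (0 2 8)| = |(0 6 8)| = 3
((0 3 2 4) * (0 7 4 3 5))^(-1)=(0 5)(2 3)(4 7)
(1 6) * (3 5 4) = [0, 6, 2, 5, 3, 4, 1] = (1 6)(3 5 4)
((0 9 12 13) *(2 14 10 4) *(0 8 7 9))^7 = ((2 14 10 4)(7 9 12 13 8))^7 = (2 4 10 14)(7 12 8 9 13)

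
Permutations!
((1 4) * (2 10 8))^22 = (2 10 8)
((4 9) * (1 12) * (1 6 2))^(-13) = ((1 12 6 2)(4 9))^(-13) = (1 2 6 12)(4 9)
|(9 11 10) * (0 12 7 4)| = |(0 12 7 4)(9 11 10)| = 12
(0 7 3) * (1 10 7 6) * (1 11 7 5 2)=[6, 10, 1, 0, 4, 2, 11, 3, 8, 9, 5, 7]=(0 6 11 7 3)(1 10 5 2)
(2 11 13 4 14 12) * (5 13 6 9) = (2 11 6 9 5 13 4 14 12) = [0, 1, 11, 3, 14, 13, 9, 7, 8, 5, 10, 6, 2, 4, 12]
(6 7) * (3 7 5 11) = (3 7 6 5 11) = [0, 1, 2, 7, 4, 11, 5, 6, 8, 9, 10, 3]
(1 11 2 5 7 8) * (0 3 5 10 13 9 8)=(0 3 5 7)(1 11 2 10 13 9 8)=[3, 11, 10, 5, 4, 7, 6, 0, 1, 8, 13, 2, 12, 9]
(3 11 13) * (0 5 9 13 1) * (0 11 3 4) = (0 5 9 13 4)(1 11) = [5, 11, 2, 3, 0, 9, 6, 7, 8, 13, 10, 1, 12, 4]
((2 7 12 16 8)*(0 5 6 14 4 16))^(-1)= (0 12 7 2 8 16 4 14 6 5)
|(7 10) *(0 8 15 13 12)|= 10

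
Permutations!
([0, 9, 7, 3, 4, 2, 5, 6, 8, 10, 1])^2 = (1 10 9)(2 6)(5 7)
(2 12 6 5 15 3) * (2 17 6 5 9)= [0, 1, 12, 17, 4, 15, 9, 7, 8, 2, 10, 11, 5, 13, 14, 3, 16, 6]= (2 12 5 15 3 17 6 9)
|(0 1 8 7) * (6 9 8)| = 6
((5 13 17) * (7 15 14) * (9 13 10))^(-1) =(5 17 13 9 10)(7 14 15)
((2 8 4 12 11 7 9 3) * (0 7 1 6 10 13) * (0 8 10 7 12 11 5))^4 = (0 12 5)(1 3 8 6 2 4 7 10 11 9 13)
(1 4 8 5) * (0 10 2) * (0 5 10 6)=(0 6)(1 4 8 10 2 5)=[6, 4, 5, 3, 8, 1, 0, 7, 10, 9, 2]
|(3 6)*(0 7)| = 2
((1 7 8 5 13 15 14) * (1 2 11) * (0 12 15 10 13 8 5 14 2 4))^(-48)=((0 12 15 2 11 1 7 5 8 14 4)(10 13))^(-48)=(0 5 2 4 7 15 14 1 12 8 11)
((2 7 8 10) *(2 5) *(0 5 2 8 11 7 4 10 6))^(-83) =((0 5 8 6)(2 4 10)(7 11))^(-83) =(0 5 8 6)(2 4 10)(7 11)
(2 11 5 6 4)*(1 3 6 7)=(1 3 6 4 2 11 5 7)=[0, 3, 11, 6, 2, 7, 4, 1, 8, 9, 10, 5]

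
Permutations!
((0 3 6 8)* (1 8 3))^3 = (8)(3 6)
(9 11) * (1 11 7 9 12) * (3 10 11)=(1 3 10 11 12)(7 9)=[0, 3, 2, 10, 4, 5, 6, 9, 8, 7, 11, 12, 1]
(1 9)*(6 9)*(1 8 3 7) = [0, 6, 2, 7, 4, 5, 9, 1, 3, 8] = (1 6 9 8 3 7)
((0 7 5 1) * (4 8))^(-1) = (0 1 5 7)(4 8)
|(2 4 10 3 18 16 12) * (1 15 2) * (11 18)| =10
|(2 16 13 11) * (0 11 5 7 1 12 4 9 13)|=|(0 11 2 16)(1 12 4 9 13 5 7)|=28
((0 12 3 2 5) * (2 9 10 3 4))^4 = (0 5 2 4 12)(3 9 10)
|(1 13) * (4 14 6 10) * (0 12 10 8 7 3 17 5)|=22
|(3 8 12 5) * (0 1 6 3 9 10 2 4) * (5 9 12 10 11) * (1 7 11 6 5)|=|(0 7 11 1 5 12 9 6 3 8 10 2 4)|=13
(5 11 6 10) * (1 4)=(1 4)(5 11 6 10)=[0, 4, 2, 3, 1, 11, 10, 7, 8, 9, 5, 6]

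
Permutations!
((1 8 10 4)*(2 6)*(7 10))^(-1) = (1 4 10 7 8)(2 6)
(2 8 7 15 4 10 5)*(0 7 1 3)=(0 7 15 4 10 5 2 8 1 3)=[7, 3, 8, 0, 10, 2, 6, 15, 1, 9, 5, 11, 12, 13, 14, 4]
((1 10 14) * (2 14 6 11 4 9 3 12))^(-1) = ((1 10 6 11 4 9 3 12 2 14))^(-1) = (1 14 2 12 3 9 4 11 6 10)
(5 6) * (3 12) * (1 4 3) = (1 4 3 12)(5 6) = [0, 4, 2, 12, 3, 6, 5, 7, 8, 9, 10, 11, 1]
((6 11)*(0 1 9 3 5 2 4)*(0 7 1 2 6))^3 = ((0 2 4 7 1 9 3 5 6 11))^3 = (0 7 3 11 4 9 6 2 1 5)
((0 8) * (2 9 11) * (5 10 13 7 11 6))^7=(0 8)(2 11 7 13 10 5 6 9)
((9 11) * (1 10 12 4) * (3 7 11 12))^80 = (12)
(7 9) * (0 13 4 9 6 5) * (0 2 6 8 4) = (0 13)(2 6 5)(4 9 7 8) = [13, 1, 6, 3, 9, 2, 5, 8, 4, 7, 10, 11, 12, 0]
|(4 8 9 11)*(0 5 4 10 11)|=10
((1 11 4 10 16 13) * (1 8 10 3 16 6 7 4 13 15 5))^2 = (1 13 10 7 3 15)(4 16 5 11 8 6)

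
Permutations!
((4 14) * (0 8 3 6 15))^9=((0 8 3 6 15)(4 14))^9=(0 15 6 3 8)(4 14)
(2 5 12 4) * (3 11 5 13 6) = (2 13 6 3 11 5 12 4) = [0, 1, 13, 11, 2, 12, 3, 7, 8, 9, 10, 5, 4, 6]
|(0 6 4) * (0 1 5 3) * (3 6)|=4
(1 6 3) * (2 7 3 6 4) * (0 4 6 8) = (0 4 2 7 3 1 6 8) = [4, 6, 7, 1, 2, 5, 8, 3, 0]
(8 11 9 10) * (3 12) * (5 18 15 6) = [0, 1, 2, 12, 4, 18, 5, 7, 11, 10, 8, 9, 3, 13, 14, 6, 16, 17, 15] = (3 12)(5 18 15 6)(8 11 9 10)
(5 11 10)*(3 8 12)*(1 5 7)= (1 5 11 10 7)(3 8 12)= [0, 5, 2, 8, 4, 11, 6, 1, 12, 9, 7, 10, 3]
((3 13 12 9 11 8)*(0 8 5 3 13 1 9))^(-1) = (0 12 13 8)(1 3 5 11 9)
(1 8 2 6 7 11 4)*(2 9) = (1 8 9 2 6 7 11 4) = [0, 8, 6, 3, 1, 5, 7, 11, 9, 2, 10, 4]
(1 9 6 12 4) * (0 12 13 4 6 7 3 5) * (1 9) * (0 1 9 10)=(0 12 6 13 4 10)(1 9 7 3 5)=[12, 9, 2, 5, 10, 1, 13, 3, 8, 7, 0, 11, 6, 4]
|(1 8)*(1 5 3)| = |(1 8 5 3)| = 4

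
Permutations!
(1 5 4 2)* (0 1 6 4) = (0 1 5)(2 6 4) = [1, 5, 6, 3, 2, 0, 4]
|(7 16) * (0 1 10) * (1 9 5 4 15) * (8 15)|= |(0 9 5 4 8 15 1 10)(7 16)|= 8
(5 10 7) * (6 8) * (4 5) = (4 5 10 7)(6 8) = [0, 1, 2, 3, 5, 10, 8, 4, 6, 9, 7]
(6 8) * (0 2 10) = (0 2 10)(6 8) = [2, 1, 10, 3, 4, 5, 8, 7, 6, 9, 0]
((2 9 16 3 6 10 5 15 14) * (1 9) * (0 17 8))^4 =((0 17 8)(1 9 16 3 6 10 5 15 14 2))^4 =(0 17 8)(1 6 14 16 5)(2 3 15 9 10)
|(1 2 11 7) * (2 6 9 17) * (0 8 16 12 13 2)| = |(0 8 16 12 13 2 11 7 1 6 9 17)| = 12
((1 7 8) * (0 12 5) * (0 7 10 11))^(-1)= (0 11 10 1 8 7 5 12)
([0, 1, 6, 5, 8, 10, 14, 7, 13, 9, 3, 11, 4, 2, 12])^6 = (2 13 8 4 12 14 6)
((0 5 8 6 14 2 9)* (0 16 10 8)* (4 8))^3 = ((0 5)(2 9 16 10 4 8 6 14))^3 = (0 5)(2 10 6 9 4 14 16 8)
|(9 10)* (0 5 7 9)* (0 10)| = 4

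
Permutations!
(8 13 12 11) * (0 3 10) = (0 3 10)(8 13 12 11) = [3, 1, 2, 10, 4, 5, 6, 7, 13, 9, 0, 8, 11, 12]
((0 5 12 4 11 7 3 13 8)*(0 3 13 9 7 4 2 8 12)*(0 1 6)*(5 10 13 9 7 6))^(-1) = ((0 10 13 12 2 8 3 7 9 6)(1 5)(4 11))^(-1) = (0 6 9 7 3 8 2 12 13 10)(1 5)(4 11)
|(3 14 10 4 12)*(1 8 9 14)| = |(1 8 9 14 10 4 12 3)| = 8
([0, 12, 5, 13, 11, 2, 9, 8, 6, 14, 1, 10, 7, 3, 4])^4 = (1 6 11 7 14)(4 12 9 10 8)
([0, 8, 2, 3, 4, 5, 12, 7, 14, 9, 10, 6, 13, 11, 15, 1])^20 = (15)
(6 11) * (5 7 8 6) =(5 7 8 6 11) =[0, 1, 2, 3, 4, 7, 11, 8, 6, 9, 10, 5]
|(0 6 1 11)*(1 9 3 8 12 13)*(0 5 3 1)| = |(0 6 9 1 11 5 3 8 12 13)| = 10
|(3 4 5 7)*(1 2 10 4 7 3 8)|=8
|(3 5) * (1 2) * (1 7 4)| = 4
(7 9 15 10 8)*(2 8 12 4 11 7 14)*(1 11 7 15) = [0, 11, 8, 3, 7, 5, 6, 9, 14, 1, 12, 15, 4, 13, 2, 10] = (1 11 15 10 12 4 7 9)(2 8 14)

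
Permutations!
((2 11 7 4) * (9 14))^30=((2 11 7 4)(9 14))^30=(14)(2 7)(4 11)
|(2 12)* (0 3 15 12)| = 5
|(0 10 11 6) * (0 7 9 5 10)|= |(5 10 11 6 7 9)|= 6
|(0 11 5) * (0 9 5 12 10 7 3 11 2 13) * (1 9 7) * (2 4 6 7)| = 13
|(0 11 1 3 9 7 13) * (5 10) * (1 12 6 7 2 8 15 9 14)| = 12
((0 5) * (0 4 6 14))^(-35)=(14)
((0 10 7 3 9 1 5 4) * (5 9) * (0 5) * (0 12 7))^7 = ((0 10)(1 9)(3 12 7)(4 5))^7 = (0 10)(1 9)(3 12 7)(4 5)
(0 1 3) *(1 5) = [5, 3, 2, 0, 4, 1] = (0 5 1 3)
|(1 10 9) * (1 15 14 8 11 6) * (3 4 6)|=10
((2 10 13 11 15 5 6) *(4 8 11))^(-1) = ((2 10 13 4 8 11 15 5 6))^(-1) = (2 6 5 15 11 8 4 13 10)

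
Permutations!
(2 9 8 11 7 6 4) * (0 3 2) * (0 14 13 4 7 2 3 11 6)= (0 11 2 9 8 6 7)(4 14 13)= [11, 1, 9, 3, 14, 5, 7, 0, 6, 8, 10, 2, 12, 4, 13]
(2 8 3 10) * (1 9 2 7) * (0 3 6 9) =(0 3 10 7 1)(2 8 6 9) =[3, 0, 8, 10, 4, 5, 9, 1, 6, 2, 7]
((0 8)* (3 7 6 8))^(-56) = (0 8 6 7 3)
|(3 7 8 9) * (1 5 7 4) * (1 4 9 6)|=|(1 5 7 8 6)(3 9)|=10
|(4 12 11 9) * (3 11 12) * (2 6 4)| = 6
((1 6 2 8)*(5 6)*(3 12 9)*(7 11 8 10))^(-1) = ((1 5 6 2 10 7 11 8)(3 12 9))^(-1) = (1 8 11 7 10 2 6 5)(3 9 12)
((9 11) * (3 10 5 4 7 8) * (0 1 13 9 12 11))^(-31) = ((0 1 13 9)(3 10 5 4 7 8)(11 12))^(-31) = (0 1 13 9)(3 8 7 4 5 10)(11 12)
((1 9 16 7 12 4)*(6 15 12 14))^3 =(1 7 15)(4 16 6)(9 14 12)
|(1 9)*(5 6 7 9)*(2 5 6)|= |(1 6 7 9)(2 5)|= 4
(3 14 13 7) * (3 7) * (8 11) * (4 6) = (3 14 13)(4 6)(8 11) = [0, 1, 2, 14, 6, 5, 4, 7, 11, 9, 10, 8, 12, 3, 13]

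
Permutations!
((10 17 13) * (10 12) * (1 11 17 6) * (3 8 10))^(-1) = ((1 11 17 13 12 3 8 10 6))^(-1) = (1 6 10 8 3 12 13 17 11)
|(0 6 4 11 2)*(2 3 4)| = 3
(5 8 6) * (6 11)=[0, 1, 2, 3, 4, 8, 5, 7, 11, 9, 10, 6]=(5 8 11 6)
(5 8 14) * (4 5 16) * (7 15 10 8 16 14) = (4 5 16)(7 15 10 8) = [0, 1, 2, 3, 5, 16, 6, 15, 7, 9, 8, 11, 12, 13, 14, 10, 4]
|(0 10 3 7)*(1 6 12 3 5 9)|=|(0 10 5 9 1 6 12 3 7)|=9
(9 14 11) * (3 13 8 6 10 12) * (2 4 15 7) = [0, 1, 4, 13, 15, 5, 10, 2, 6, 14, 12, 9, 3, 8, 11, 7] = (2 4 15 7)(3 13 8 6 10 12)(9 14 11)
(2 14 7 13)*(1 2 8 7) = (1 2 14)(7 13 8) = [0, 2, 14, 3, 4, 5, 6, 13, 7, 9, 10, 11, 12, 8, 1]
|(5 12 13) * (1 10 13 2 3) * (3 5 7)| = |(1 10 13 7 3)(2 5 12)| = 15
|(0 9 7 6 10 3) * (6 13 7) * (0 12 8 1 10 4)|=20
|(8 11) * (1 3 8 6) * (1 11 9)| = 4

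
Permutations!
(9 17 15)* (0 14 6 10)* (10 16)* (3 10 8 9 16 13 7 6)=(0 14 3 10)(6 13 7)(8 9 17 15 16)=[14, 1, 2, 10, 4, 5, 13, 6, 9, 17, 0, 11, 12, 7, 3, 16, 8, 15]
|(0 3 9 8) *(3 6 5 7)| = 7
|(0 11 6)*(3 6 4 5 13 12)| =|(0 11 4 5 13 12 3 6)| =8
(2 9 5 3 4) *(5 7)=(2 9 7 5 3 4)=[0, 1, 9, 4, 2, 3, 6, 5, 8, 7]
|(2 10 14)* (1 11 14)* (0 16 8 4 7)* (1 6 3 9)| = 40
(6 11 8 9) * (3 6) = (3 6 11 8 9) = [0, 1, 2, 6, 4, 5, 11, 7, 9, 3, 10, 8]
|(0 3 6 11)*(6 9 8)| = |(0 3 9 8 6 11)| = 6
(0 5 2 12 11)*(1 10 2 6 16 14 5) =(0 1 10 2 12 11)(5 6 16 14) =[1, 10, 12, 3, 4, 6, 16, 7, 8, 9, 2, 0, 11, 13, 5, 15, 14]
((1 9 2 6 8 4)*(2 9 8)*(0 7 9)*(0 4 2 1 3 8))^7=(0 6 8 4 7 1 2 3 9)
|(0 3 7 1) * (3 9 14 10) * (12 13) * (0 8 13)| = |(0 9 14 10 3 7 1 8 13 12)| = 10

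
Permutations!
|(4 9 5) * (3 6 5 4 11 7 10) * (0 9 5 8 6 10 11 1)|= |(0 9 4 5 1)(3 10)(6 8)(7 11)|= 10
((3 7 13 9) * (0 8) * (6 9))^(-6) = ((0 8)(3 7 13 6 9))^(-6) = (3 9 6 13 7)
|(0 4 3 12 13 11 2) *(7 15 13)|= 9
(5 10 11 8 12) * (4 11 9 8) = (4 11)(5 10 9 8 12) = [0, 1, 2, 3, 11, 10, 6, 7, 12, 8, 9, 4, 5]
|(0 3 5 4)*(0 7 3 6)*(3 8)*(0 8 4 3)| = 6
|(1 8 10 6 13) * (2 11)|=10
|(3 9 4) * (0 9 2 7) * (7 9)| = 4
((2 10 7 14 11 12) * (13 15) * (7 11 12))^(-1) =((2 10 11 7 14 12)(13 15))^(-1) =(2 12 14 7 11 10)(13 15)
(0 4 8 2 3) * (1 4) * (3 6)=(0 1 4 8 2 6 3)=[1, 4, 6, 0, 8, 5, 3, 7, 2]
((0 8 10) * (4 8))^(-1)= ((0 4 8 10))^(-1)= (0 10 8 4)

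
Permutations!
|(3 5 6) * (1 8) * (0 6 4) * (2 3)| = |(0 6 2 3 5 4)(1 8)| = 6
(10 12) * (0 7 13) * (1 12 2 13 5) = [7, 12, 13, 3, 4, 1, 6, 5, 8, 9, 2, 11, 10, 0] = (0 7 5 1 12 10 2 13)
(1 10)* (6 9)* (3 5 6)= (1 10)(3 5 6 9)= [0, 10, 2, 5, 4, 6, 9, 7, 8, 3, 1]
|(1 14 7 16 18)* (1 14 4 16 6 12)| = 8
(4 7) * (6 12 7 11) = (4 11 6 12 7) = [0, 1, 2, 3, 11, 5, 12, 4, 8, 9, 10, 6, 7]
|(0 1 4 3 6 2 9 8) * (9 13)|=|(0 1 4 3 6 2 13 9 8)|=9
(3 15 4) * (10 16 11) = (3 15 4)(10 16 11) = [0, 1, 2, 15, 3, 5, 6, 7, 8, 9, 16, 10, 12, 13, 14, 4, 11]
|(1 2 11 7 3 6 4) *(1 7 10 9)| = |(1 2 11 10 9)(3 6 4 7)| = 20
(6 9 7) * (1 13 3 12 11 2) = (1 13 3 12 11 2)(6 9 7) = [0, 13, 1, 12, 4, 5, 9, 6, 8, 7, 10, 2, 11, 3]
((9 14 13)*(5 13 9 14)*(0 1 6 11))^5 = ((0 1 6 11)(5 13 14 9))^5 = (0 1 6 11)(5 13 14 9)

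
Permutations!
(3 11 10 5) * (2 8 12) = (2 8 12)(3 11 10 5) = [0, 1, 8, 11, 4, 3, 6, 7, 12, 9, 5, 10, 2]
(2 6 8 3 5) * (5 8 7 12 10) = [0, 1, 6, 8, 4, 2, 7, 12, 3, 9, 5, 11, 10] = (2 6 7 12 10 5)(3 8)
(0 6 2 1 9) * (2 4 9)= (0 6 4 9)(1 2)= [6, 2, 1, 3, 9, 5, 4, 7, 8, 0]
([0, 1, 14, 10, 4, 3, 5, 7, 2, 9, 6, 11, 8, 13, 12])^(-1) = [0, 1, 8, 5, 4, 6, 10, 7, 12, 9, 3, 11, 14, 13, 2]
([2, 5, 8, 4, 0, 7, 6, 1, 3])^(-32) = [3, 5, 4, 2, 8, 7, 6, 1, 0]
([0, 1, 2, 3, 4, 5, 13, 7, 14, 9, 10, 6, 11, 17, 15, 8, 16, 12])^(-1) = [0, 1, 2, 3, 4, 5, 11, 7, 15, 9, 10, 12, 17, 6, 8, 14, 16, 13]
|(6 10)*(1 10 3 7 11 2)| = |(1 10 6 3 7 11 2)| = 7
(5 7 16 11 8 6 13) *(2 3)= (2 3)(5 7 16 11 8 6 13)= [0, 1, 3, 2, 4, 7, 13, 16, 6, 9, 10, 8, 12, 5, 14, 15, 11]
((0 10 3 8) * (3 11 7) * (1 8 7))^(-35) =((0 10 11 1 8)(3 7))^(-35) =(11)(3 7)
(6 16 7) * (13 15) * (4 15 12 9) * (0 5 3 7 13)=(0 5 3 7 6 16 13 12 9 4 15)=[5, 1, 2, 7, 15, 3, 16, 6, 8, 4, 10, 11, 9, 12, 14, 0, 13]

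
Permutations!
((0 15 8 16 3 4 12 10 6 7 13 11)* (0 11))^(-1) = (0 13 7 6 10 12 4 3 16 8 15)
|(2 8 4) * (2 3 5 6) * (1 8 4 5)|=|(1 8 5 6 2 4 3)|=7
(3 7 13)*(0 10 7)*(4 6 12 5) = (0 10 7 13 3)(4 6 12 5) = [10, 1, 2, 0, 6, 4, 12, 13, 8, 9, 7, 11, 5, 3]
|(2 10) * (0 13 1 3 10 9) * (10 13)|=|(0 10 2 9)(1 3 13)|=12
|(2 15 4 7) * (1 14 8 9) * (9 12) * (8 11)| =12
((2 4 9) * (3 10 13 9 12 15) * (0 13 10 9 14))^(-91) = (0 14 13)(2 9 3 15 12 4)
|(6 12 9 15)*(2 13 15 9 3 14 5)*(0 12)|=|(0 12 3 14 5 2 13 15 6)|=9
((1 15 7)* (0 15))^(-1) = ((0 15 7 1))^(-1) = (0 1 7 15)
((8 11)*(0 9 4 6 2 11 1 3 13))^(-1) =((0 9 4 6 2 11 8 1 3 13))^(-1) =(0 13 3 1 8 11 2 6 4 9)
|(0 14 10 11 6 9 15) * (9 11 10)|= |(0 14 9 15)(6 11)|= 4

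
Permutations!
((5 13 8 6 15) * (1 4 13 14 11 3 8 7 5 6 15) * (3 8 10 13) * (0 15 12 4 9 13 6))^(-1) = (0 15)(1 6 10 3 4 12 8 11 14 5 7 13 9)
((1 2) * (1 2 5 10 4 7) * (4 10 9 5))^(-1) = ((10)(1 4 7)(5 9))^(-1) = (10)(1 7 4)(5 9)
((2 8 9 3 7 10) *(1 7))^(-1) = (1 3 9 8 2 10 7)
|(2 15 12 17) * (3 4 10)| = |(2 15 12 17)(3 4 10)| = 12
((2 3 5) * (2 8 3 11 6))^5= (2 6 11)(3 8 5)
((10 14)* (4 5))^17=(4 5)(10 14)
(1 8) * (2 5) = [0, 8, 5, 3, 4, 2, 6, 7, 1] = (1 8)(2 5)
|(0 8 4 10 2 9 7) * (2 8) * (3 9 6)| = |(0 2 6 3 9 7)(4 10 8)| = 6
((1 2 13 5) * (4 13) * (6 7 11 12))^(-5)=(13)(6 12 11 7)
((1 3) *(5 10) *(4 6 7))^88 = ((1 3)(4 6 7)(5 10))^88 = (10)(4 6 7)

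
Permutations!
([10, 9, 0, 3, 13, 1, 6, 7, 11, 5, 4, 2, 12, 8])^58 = (0 4 8 2 10 13 11)(1 9 5)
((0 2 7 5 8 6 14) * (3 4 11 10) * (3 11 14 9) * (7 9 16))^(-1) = ((0 2 9 3 4 14)(5 8 6 16 7)(10 11))^(-1) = (0 14 4 3 9 2)(5 7 16 6 8)(10 11)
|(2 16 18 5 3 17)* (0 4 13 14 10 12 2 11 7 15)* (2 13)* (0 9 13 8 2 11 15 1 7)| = |(0 4 11)(1 7)(2 16 18 5 3 17 15 9 13 14 10 12 8)| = 78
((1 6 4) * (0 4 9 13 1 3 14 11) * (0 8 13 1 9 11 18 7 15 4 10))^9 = (0 10)(1 8)(3 7)(4 18)(6 13)(9 11)(14 15)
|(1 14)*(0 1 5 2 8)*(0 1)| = |(1 14 5 2 8)| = 5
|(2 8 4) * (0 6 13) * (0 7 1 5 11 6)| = 6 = |(1 5 11 6 13 7)(2 8 4)|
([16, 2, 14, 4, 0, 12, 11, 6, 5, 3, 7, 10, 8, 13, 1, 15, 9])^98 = (0 3 16 4 9)(1 14 2)(5 8 12)(6 10)(7 11)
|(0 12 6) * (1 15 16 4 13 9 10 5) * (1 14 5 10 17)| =|(0 12 6)(1 15 16 4 13 9 17)(5 14)| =42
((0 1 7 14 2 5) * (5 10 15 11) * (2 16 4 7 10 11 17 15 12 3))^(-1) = (0 5 11 2 3 12 10 1)(4 16 14 7)(15 17)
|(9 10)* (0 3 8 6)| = 4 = |(0 3 8 6)(9 10)|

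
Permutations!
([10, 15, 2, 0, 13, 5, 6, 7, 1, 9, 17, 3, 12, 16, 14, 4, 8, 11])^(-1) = (0 3 11 17 10)(1 8 16 13 4 15)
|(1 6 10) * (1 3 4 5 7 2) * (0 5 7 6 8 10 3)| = |(0 5 6 3 4 7 2 1 8 10)| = 10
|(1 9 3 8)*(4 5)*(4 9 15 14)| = |(1 15 14 4 5 9 3 8)| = 8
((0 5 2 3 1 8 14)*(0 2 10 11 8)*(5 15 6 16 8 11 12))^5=((0 15 6 16 8 14 2 3 1)(5 10 12))^5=(0 14 15 2 6 3 16 1 8)(5 12 10)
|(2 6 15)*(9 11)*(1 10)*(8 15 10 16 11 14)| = 10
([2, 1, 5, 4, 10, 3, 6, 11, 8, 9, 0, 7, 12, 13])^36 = [0, 1, 2, 3, 4, 5, 6, 7, 8, 9, 10, 11, 12, 13]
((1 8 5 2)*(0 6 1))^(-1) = (0 2 5 8 1 6)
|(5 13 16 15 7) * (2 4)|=10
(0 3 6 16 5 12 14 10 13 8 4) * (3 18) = [18, 1, 2, 6, 0, 12, 16, 7, 4, 9, 13, 11, 14, 8, 10, 15, 5, 17, 3] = (0 18 3 6 16 5 12 14 10 13 8 4)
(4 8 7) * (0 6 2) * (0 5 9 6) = (2 5 9 6)(4 8 7) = [0, 1, 5, 3, 8, 9, 2, 4, 7, 6]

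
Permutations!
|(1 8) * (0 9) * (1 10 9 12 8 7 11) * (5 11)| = 20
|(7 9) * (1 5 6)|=6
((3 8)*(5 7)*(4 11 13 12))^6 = (4 13)(11 12)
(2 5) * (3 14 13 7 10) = (2 5)(3 14 13 7 10) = [0, 1, 5, 14, 4, 2, 6, 10, 8, 9, 3, 11, 12, 7, 13]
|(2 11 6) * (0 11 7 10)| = 6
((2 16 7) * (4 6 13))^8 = ((2 16 7)(4 6 13))^8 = (2 7 16)(4 13 6)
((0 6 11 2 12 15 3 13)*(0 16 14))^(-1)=(0 14 16 13 3 15 12 2 11 6)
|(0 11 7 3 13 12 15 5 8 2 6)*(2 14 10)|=13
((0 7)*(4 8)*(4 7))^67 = ((0 4 8 7))^67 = (0 7 8 4)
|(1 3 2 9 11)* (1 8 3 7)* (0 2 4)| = |(0 2 9 11 8 3 4)(1 7)| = 14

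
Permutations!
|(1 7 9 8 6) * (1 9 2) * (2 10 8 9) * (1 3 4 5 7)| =|(2 3 4 5 7 10 8 6)| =8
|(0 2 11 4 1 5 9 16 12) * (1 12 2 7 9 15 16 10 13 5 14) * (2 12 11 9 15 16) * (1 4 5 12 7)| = 14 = |(0 1 14 4 11 5 16 7 15 2 9 10 13 12)|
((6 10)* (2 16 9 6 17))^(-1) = ((2 16 9 6 10 17))^(-1) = (2 17 10 6 9 16)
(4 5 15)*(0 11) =(0 11)(4 5 15) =[11, 1, 2, 3, 5, 15, 6, 7, 8, 9, 10, 0, 12, 13, 14, 4]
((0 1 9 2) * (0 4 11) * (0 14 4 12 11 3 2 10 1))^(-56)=(1 9 10)(2 4 11)(3 14 12)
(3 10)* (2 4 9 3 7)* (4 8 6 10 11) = [0, 1, 8, 11, 9, 5, 10, 2, 6, 3, 7, 4] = (2 8 6 10 7)(3 11 4 9)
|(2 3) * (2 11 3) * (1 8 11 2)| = |(1 8 11 3 2)| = 5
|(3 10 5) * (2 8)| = 6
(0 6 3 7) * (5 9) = (0 6 3 7)(5 9) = [6, 1, 2, 7, 4, 9, 3, 0, 8, 5]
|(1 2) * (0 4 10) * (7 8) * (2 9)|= 6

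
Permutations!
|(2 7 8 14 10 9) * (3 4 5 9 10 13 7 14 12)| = 10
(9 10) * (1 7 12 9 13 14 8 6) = (1 7 12 9 10 13 14 8 6) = [0, 7, 2, 3, 4, 5, 1, 12, 6, 10, 13, 11, 9, 14, 8]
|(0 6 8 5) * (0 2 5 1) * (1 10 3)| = |(0 6 8 10 3 1)(2 5)| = 6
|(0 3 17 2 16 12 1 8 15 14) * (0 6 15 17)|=6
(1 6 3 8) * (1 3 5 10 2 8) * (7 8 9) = [0, 6, 9, 1, 4, 10, 5, 8, 3, 7, 2] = (1 6 5 10 2 9 7 8 3)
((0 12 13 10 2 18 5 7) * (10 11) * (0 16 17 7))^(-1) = (0 5 18 2 10 11 13 12)(7 17 16)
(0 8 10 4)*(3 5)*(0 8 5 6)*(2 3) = (0 5 2 3 6)(4 8 10) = [5, 1, 3, 6, 8, 2, 0, 7, 10, 9, 4]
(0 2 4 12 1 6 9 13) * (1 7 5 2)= [1, 6, 4, 3, 12, 2, 9, 5, 8, 13, 10, 11, 7, 0]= (0 1 6 9 13)(2 4 12 7 5)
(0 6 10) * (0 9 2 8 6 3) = [3, 1, 8, 0, 4, 5, 10, 7, 6, 2, 9] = (0 3)(2 8 6 10 9)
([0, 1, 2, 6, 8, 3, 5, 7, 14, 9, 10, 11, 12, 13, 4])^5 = (3 5 6)(4 14 8)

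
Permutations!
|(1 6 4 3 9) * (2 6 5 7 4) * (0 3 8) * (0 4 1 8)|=|(0 3 9 8 4)(1 5 7)(2 6)|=30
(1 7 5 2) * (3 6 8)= (1 7 5 2)(3 6 8)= [0, 7, 1, 6, 4, 2, 8, 5, 3]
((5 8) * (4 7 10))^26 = ((4 7 10)(5 8))^26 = (4 10 7)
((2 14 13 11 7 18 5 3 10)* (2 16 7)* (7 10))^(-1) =(2 11 13 14)(3 5 18 7)(10 16)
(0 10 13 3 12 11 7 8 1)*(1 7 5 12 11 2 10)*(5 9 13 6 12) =[1, 0, 10, 11, 4, 5, 12, 8, 7, 13, 6, 9, 2, 3] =(0 1)(2 10 6 12)(3 11 9 13)(7 8)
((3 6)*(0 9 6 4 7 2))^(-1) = ((0 9 6 3 4 7 2))^(-1) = (0 2 7 4 3 6 9)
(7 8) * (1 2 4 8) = (1 2 4 8 7) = [0, 2, 4, 3, 8, 5, 6, 1, 7]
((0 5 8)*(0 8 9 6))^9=((0 5 9 6))^9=(0 5 9 6)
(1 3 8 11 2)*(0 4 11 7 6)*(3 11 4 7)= [7, 11, 1, 8, 4, 5, 0, 6, 3, 9, 10, 2]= (0 7 6)(1 11 2)(3 8)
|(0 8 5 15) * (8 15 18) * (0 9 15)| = 6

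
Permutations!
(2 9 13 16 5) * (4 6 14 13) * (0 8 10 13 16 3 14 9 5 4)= [8, 1, 5, 14, 6, 2, 9, 7, 10, 0, 13, 11, 12, 3, 16, 15, 4]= (0 8 10 13 3 14 16 4 6 9)(2 5)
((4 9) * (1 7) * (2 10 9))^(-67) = ((1 7)(2 10 9 4))^(-67) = (1 7)(2 10 9 4)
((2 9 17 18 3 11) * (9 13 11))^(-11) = (2 13 11)(3 9 17 18)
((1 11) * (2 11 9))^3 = (1 11 2 9)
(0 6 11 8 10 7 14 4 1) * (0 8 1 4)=(0 6 11 1 8 10 7 14)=[6, 8, 2, 3, 4, 5, 11, 14, 10, 9, 7, 1, 12, 13, 0]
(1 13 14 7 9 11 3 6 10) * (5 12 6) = (1 13 14 7 9 11 3 5 12 6 10) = [0, 13, 2, 5, 4, 12, 10, 9, 8, 11, 1, 3, 6, 14, 7]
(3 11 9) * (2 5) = [0, 1, 5, 11, 4, 2, 6, 7, 8, 3, 10, 9] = (2 5)(3 11 9)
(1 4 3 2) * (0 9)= (0 9)(1 4 3 2)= [9, 4, 1, 2, 3, 5, 6, 7, 8, 0]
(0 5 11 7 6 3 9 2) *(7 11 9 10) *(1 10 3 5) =(11)(0 1 10 7 6 5 9 2) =[1, 10, 0, 3, 4, 9, 5, 6, 8, 2, 7, 11]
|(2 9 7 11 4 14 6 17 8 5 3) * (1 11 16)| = |(1 11 4 14 6 17 8 5 3 2 9 7 16)| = 13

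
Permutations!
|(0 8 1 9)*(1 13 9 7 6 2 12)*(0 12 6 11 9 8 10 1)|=14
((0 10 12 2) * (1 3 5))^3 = (0 2 12 10)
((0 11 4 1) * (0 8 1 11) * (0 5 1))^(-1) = (0 8 1 5)(4 11)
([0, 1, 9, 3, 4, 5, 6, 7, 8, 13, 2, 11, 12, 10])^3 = (2 10 13 9)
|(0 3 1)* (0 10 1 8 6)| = |(0 3 8 6)(1 10)| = 4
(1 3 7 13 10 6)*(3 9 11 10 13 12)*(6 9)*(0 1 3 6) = (13)(0 1)(3 7 12 6)(9 11 10) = [1, 0, 2, 7, 4, 5, 3, 12, 8, 11, 9, 10, 6, 13]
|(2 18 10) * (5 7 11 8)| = |(2 18 10)(5 7 11 8)| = 12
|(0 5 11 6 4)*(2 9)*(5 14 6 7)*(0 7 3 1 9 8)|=12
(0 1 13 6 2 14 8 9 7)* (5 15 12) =(0 1 13 6 2 14 8 9 7)(5 15 12) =[1, 13, 14, 3, 4, 15, 2, 0, 9, 7, 10, 11, 5, 6, 8, 12]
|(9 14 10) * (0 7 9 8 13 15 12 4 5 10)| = 28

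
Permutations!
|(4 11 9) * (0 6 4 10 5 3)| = |(0 6 4 11 9 10 5 3)| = 8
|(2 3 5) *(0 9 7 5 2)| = |(0 9 7 5)(2 3)| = 4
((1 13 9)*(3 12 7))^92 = ((1 13 9)(3 12 7))^92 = (1 9 13)(3 7 12)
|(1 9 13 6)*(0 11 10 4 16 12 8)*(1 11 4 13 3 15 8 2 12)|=|(0 4 16 1 9 3 15 8)(2 12)(6 11 10 13)|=8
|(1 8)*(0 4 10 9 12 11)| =6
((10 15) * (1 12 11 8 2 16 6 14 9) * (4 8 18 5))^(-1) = (1 9 14 6 16 2 8 4 5 18 11 12)(10 15)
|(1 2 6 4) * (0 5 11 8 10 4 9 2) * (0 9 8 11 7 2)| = |(11)(0 5 7 2 6 8 10 4 1 9)| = 10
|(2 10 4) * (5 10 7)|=5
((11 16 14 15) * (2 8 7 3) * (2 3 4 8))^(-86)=(4 8 7)(11 14)(15 16)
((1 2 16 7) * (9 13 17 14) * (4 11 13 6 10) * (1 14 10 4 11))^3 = ((1 2 16 7 14 9 6 4)(10 11 13 17))^3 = (1 7 6 2 14 4 16 9)(10 17 13 11)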